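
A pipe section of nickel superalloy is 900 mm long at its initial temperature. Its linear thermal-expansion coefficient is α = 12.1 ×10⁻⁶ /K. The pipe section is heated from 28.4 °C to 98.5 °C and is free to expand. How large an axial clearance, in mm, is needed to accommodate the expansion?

ΔT = 98.5 − 28.4 = 70.10 K.
ΔL = α·L₀·ΔT = 12.1×10⁻⁶ × 900 mm × 70.10 K = 0.763 mm.

0.763 mm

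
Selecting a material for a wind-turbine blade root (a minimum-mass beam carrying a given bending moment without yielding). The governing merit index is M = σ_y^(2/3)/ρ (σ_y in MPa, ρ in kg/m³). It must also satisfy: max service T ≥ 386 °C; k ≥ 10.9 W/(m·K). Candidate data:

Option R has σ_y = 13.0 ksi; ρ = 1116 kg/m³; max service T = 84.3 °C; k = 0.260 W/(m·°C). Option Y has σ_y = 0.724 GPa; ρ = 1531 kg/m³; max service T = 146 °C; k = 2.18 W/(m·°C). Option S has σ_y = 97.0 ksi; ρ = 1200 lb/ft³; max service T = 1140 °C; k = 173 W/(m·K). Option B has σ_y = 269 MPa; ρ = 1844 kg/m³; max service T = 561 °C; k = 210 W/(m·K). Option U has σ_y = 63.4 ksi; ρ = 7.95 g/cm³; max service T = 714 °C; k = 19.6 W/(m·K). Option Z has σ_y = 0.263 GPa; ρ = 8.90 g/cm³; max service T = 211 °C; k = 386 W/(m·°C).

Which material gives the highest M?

Screen on constraints: max service T ≥ 386 °C; k ≥ 10.9 W/(m·K). Survivors: option S, option B, option U.
Normalizing units and computing the index:
  option S: σ_y = 668.8 MPa, ρ = 19220 kg/m³
  option B: σ_y = 269.0 MPa, ρ = 1844 kg/m³
  option U: σ_y = 437.1 MPa, ρ = 7950 kg/m³
  option B: M = 22.6×10⁻³
  option U: M = 7.25×10⁻³
  option S: M = 3.98×10⁻³
The maximum is for option B.

option B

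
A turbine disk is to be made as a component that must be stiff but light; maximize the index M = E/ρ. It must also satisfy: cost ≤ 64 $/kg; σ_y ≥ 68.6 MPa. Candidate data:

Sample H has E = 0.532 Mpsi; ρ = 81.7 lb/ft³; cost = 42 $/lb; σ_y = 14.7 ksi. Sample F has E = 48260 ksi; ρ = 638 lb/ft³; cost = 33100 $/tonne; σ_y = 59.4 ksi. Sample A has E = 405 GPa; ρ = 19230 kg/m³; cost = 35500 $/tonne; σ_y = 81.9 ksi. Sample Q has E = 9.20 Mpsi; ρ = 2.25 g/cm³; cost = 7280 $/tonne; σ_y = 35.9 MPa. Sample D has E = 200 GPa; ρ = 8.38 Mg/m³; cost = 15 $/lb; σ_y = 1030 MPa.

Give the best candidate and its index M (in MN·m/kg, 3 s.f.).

sample F, M = 32.6 MN·m/kg

Screen on constraints: cost ≤ 64 $/kg; σ_y ≥ 68.6 MPa. Survivors: sample F, sample A, sample D.
In SI units:
  sample F: E = 332.7 GPa, ρ = 10220 kg/m³
  sample A: E = 405.0 GPa, ρ = 19230 kg/m³
  sample D: E = 200.0 GPa, ρ = 8380 kg/m³
  sample F: M = 32.6 MN·m/kg
  sample D: M = 23.9 MN·m/kg
  sample A: M = 21.1 MN·m/kg
The maximum is for sample F.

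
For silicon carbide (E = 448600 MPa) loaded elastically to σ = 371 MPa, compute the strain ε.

E = 448600 MPa = 448.6 GPa = 448600 MPa.
ε = σ/E = 371 / 448600 = 8.27×10⁻⁴.

8.27×10⁻⁴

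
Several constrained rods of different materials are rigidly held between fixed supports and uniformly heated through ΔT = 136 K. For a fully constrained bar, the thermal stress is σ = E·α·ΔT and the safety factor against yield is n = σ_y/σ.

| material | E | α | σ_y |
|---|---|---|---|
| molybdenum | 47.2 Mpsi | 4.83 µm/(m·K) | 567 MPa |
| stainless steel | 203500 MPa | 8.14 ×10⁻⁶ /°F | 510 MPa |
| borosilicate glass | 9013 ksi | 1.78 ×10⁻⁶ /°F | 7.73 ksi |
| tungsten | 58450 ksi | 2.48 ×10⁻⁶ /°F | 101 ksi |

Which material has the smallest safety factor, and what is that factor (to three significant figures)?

stainless steel, n = 1.26

In consistent units (E in GPa, α in ×10⁻⁶/K, σ_y in MPa):
  molybdenum: E = 325.4, α = 4.83, σ_y = 567.0 → σ = 214 MPa, n = 2.65
  stainless steel: E = 203.5, α = 14.7, σ_y = 510.0 → σ = 406 MPa, n = 1.26
  borosilicate glass: E = 62.14, α = 3.20, σ_y = 53.30 → σ = 27.1 MPa, n = 1.97
  tungsten: E = 403.0, α = 4.46, σ_y = 696.4 → σ = 245 MPa, n = 2.85
The minimum is stainless steel at n = 1.26.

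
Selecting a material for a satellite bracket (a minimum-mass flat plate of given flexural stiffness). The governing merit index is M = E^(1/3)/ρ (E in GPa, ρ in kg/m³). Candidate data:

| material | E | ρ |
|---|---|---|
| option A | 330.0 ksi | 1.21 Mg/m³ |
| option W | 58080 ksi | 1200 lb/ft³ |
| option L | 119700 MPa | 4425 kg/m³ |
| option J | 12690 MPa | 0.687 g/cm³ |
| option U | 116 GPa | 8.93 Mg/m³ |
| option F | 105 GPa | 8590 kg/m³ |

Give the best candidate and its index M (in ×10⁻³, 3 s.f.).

option J, M = 3.40×10⁻³

Convert each candidate to consistent units, then evaluate M:
  option A: E = 2.275 GPa, ρ = 1210 kg/m³
  option W: E = 400.4 GPa, ρ = 19220 kg/m³
  option L: E = 119.7 GPa, ρ = 4425 kg/m³
  option J: E = 12.69 GPa, ρ = 687.0 kg/m³
  option U: E = 116.0 GPa, ρ = 8930 kg/m³
  option F: E = 105.0 GPa, ρ = 8590 kg/m³
  option J: M = 3.40×10⁻³
  option L: M = 1.11×10⁻³
  option A: M = 1.09×10⁻³
  option F: M = 0.549×10⁻³
  option U: M = 0.546×10⁻³
  option W: M = 0.383×10⁻³
Highest index: option J.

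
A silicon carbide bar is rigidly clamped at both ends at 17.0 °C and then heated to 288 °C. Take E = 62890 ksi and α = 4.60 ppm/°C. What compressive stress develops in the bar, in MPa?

541 MPa

E = 62890 ksi = 433.6 GPa.
ΔT = 271.0 K. Constrained thermal stress σ = E·α·ΔT = 433.6×10³ MPa × 4.60×10⁻⁶ × 271.0 = 541 MPa (compressive).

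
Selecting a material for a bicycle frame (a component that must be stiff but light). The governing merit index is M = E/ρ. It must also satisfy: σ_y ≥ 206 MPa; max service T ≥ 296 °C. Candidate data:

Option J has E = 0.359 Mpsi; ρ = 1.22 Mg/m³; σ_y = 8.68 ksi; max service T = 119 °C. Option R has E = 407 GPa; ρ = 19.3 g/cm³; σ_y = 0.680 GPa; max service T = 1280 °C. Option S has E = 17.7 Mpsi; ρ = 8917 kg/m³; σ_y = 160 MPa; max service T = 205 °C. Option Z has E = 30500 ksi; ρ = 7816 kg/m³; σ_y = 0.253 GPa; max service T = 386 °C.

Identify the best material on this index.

Screen on constraints: σ_y ≥ 206 MPa; max service T ≥ 296 °C. Survivors: option R, option Z.
Putting every candidate on a common basis:
  option R: E = 407.0 GPa, ρ = 19300 kg/m³
  option Z: E = 210.3 GPa, ρ = 7816 kg/m³
  option Z: M = 26.9 MN·m/kg
  option R: M = 21.1 MN·m/kg
Option Z ranks first.

option Z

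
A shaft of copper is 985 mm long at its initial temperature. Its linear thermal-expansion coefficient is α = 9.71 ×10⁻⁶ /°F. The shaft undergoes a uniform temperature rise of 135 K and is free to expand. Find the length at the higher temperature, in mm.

987.32 mm

Convert α: 9.71×10⁻⁶/°F × (9/5) = 17.5×10⁻⁶/K.
ΔL = α·L₀·ΔT = 17.5×10⁻⁶ × 985 mm × 135.0 K = 2.32 mm.
L = L₀ + ΔL = 985 + 2.32 = 987.32 mm.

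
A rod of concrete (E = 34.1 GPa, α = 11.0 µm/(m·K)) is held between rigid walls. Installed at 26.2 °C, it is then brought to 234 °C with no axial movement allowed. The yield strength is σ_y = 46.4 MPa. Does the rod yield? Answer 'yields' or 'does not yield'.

yields

ΔT = 207.8 K. Constrained thermal stress σ = E·α·ΔT = 34.10×10³ MPa × 11.0×10⁻⁶ × 207.8 = 77.9 MPa (compressive).
Compare to σ_y = 46.4 MPa: σ ≥ σ_y, so it yields.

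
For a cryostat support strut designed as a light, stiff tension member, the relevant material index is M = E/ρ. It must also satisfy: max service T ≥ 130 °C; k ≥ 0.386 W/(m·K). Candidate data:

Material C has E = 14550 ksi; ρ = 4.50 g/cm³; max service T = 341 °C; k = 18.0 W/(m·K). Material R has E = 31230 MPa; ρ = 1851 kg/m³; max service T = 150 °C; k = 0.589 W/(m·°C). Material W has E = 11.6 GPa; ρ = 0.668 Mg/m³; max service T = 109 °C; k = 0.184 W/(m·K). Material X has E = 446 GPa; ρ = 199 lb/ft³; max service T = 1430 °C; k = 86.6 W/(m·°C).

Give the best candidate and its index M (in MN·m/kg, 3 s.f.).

Screen on constraints: max service T ≥ 130 °C; k ≥ 0.386 W/(m·K). Survivors: material C, material R, material X.
Putting every candidate on a common basis:
  material C: E = 100.3 GPa, ρ = 4500 kg/m³
  material R: E = 31.23 GPa, ρ = 1851 kg/m³
  material X: E = 446.0 GPa, ρ = 3188 kg/m³
  material X: M = 140 MN·m/kg
  material C: M = 22.3 MN·m/kg
  material R: M = 16.9 MN·m/kg
Highest index: material X.

material X, M = 140 MN·m/kg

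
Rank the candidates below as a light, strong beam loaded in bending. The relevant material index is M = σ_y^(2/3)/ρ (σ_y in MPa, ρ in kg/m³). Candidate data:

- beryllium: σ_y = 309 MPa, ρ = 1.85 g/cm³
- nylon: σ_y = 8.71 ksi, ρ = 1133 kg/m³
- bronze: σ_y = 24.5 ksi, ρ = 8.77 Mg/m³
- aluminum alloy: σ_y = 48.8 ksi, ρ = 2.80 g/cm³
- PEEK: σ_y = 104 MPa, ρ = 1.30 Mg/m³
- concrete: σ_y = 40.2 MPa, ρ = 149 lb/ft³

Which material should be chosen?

beryllium

In SI units:
  beryllium: σ_y = 309.0 MPa, ρ = 1850 kg/m³
  nylon: σ_y = 60.05 MPa, ρ = 1133 kg/m³
  bronze: σ_y = 168.9 MPa, ρ = 8770 kg/m³
  aluminum alloy: σ_y = 336.5 MPa, ρ = 2800 kg/m³
  PEEK: σ_y = 104.0 MPa, ρ = 1300 kg/m³
  concrete: σ_y = 40.20 MPa, ρ = 2387 kg/m³
  beryllium: M = 24.7×10⁻³
  aluminum alloy: M = 17.3×10⁻³
  PEEK: M = 17.0×10⁻³
  nylon: M = 13.5×10⁻³
  concrete: M = 4.92×10⁻³
  bronze: M = 3.48×10⁻³
Beryllium ranks first.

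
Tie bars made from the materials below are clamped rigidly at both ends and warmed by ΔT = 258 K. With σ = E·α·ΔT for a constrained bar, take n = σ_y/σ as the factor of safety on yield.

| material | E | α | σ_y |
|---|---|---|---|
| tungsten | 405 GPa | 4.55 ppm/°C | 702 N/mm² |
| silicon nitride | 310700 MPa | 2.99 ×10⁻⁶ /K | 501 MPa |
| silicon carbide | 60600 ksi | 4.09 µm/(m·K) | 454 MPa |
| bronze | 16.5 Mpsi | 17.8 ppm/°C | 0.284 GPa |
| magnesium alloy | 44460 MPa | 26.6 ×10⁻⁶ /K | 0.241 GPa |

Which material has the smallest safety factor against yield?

bronze

In consistent units (E in GPa, α in ×10⁻⁶/K, σ_y in MPa):
  tungsten: E = 405.0, α = 4.55, σ_y = 702.0 → σ = 475 MPa, n = 1.48
  silicon nitride: E = 310.7, α = 2.99, σ_y = 501.0 → σ = 240 MPa, n = 2.09
  silicon carbide: E = 417.8, α = 4.09, σ_y = 454.0 → σ = 441 MPa, n = 1.03
  bronze: E = 113.8, α = 17.8, σ_y = 284.0 → σ = 522 MPa, n = 0.544
  magnesium alloy: E = 44.46, α = 26.6, σ_y = 241.0 → σ = 305 MPa, n = 0.790
The minimum is bronze at n = 0.544.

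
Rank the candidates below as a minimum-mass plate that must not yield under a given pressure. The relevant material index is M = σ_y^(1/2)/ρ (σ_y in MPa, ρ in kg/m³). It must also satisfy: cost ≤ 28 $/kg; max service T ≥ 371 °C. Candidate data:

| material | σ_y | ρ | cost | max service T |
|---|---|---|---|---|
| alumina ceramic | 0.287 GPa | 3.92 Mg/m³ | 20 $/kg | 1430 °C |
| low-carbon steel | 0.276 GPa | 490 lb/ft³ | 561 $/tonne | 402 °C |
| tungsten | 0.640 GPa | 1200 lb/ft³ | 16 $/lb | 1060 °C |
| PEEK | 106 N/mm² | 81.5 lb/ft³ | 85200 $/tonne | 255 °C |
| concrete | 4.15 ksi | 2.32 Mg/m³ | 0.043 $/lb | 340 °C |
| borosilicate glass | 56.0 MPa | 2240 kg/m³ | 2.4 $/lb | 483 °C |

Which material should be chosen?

Screen on constraints: cost ≤ 28 $/kg; max service T ≥ 371 °C. Survivors: alumina ceramic, low-carbon steel, borosilicate glass.
In SI units:
  alumina ceramic: σ_y = 287.0 MPa, ρ = 3920 kg/m³
  low-carbon steel: σ_y = 276.0 MPa, ρ = 7849 kg/m³
  borosilicate glass: σ_y = 56.00 MPa, ρ = 2240 kg/m³
  alumina ceramic: M = 4.32×10⁻³
  borosilicate glass: M = 3.34×10⁻³
  low-carbon steel: M = 2.12×10⁻³
Alumina ceramic has the largest M.

alumina ceramic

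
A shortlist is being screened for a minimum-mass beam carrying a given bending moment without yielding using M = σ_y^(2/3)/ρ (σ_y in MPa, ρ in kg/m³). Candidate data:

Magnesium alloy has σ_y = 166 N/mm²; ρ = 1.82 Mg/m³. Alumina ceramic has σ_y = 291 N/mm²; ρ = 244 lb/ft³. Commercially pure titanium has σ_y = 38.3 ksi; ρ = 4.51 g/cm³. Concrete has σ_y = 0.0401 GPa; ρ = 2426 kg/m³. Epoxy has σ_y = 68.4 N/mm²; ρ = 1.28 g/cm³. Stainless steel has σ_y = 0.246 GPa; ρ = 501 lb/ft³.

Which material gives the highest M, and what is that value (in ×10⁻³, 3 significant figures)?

After converting to SI:
  magnesium alloy: σ_y = 166.0 MPa, ρ = 1820 kg/m³
  alumina ceramic: σ_y = 291.0 MPa, ρ = 3909 kg/m³
  commercially pure titanium: σ_y = 264.1 MPa, ρ = 4510 kg/m³
  concrete: σ_y = 40.10 MPa, ρ = 2426 kg/m³
  epoxy: σ_y = 68.40 MPa, ρ = 1280 kg/m³
  stainless steel: σ_y = 246.0 MPa, ρ = 8025 kg/m³
  magnesium alloy: M = 16.6×10⁻³
  epoxy: M = 13.1×10⁻³
  alumina ceramic: M = 11.2×10⁻³
  commercially pure titanium: M = 9.13×10⁻³
  stainless steel: M = 4.89×10⁻³
  concrete: M = 4.83×10⁻³
Magnesium alloy has the largest M.

magnesium alloy, M = 16.6×10⁻³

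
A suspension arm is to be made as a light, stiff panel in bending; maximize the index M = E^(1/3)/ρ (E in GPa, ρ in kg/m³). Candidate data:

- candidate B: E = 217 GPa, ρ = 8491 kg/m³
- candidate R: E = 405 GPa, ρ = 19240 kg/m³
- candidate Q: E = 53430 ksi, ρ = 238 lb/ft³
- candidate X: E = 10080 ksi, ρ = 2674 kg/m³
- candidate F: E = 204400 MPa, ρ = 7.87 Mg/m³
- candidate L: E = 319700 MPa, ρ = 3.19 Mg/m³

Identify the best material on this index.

After converting to SI:
  candidate B: E = 217.0 GPa, ρ = 8491 kg/m³
  candidate R: E = 405.0 GPa, ρ = 19240 kg/m³
  candidate Q: E = 368.4 GPa, ρ = 3812 kg/m³
  candidate X: E = 69.50 GPa, ρ = 2674 kg/m³
  candidate F: E = 204.4 GPa, ρ = 7870 kg/m³
  candidate L: E = 319.7 GPa, ρ = 3190 kg/m³
  candidate L: M = 2.14×10⁻³
  candidate Q: M = 1.88×10⁻³
  candidate X: M = 1.54×10⁻³
  candidate F: M = 0.748×10⁻³
  candidate B: M = 0.708×10⁻³
  candidate R: M = 0.385×10⁻³
Highest index: candidate L.

candidate L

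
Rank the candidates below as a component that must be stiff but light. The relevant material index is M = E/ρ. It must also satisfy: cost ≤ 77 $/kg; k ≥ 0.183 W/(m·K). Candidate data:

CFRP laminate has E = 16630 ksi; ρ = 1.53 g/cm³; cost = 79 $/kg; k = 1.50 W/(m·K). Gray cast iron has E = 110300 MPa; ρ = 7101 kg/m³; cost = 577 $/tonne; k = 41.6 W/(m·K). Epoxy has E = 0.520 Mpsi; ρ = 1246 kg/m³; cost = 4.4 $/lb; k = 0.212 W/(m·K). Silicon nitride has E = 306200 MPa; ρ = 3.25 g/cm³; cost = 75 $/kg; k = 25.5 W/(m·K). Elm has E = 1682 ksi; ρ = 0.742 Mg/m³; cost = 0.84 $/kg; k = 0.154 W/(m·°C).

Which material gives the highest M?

Screen on constraints: cost ≤ 77 $/kg; k ≥ 0.183 W/(m·K). Survivors: gray cast iron, epoxy, silicon nitride.
Normalizing units and computing the index:
  gray cast iron: E = 110.3 GPa, ρ = 7101 kg/m³
  epoxy: E = 3.585 GPa, ρ = 1246 kg/m³
  silicon nitride: E = 306.2 GPa, ρ = 3250 kg/m³
  silicon nitride: M = 94.2 MN·m/kg
  gray cast iron: M = 15.5 MN·m/kg
  epoxy: M = 2.88 MN·m/kg
Silicon nitride has the largest M.

silicon nitride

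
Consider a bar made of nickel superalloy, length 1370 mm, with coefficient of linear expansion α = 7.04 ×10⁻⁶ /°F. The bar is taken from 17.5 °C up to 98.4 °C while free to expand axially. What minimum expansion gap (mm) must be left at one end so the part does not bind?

Convert α: 7.04×10⁻⁶/°F × (9/5) = 12.7×10⁻⁶/K.
ΔT = 98.4 − 17.5 = 80.90 K.
ΔL = α·L₀·ΔT = 12.7×10⁻⁶ × 1370 mm × 80.90 K = 1.40 mm.

1.40 mm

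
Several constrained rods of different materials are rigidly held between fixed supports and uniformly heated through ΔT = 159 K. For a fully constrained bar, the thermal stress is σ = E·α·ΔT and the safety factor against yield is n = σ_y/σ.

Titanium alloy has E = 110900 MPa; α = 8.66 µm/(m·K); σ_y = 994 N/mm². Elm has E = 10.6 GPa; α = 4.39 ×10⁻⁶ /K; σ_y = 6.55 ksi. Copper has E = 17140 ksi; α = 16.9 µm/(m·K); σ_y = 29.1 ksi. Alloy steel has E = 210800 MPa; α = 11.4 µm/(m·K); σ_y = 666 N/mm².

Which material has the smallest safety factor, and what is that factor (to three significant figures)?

In consistent units (E in GPa, α in ×10⁻⁶/K, σ_y in MPa):
  titanium alloy: E = 110.9, α = 8.66, σ_y = 994.0 → σ = 153 MPa, n = 6.51
  elm: E = 10.60, α = 4.39, σ_y = 45.16 → σ = 7.40 MPa, n = 6.10
  copper: E = 118.2, α = 16.9, σ_y = 200.6 → σ = 318 MPa, n = 0.632
  alloy steel: E = 210.8, α = 11.4, σ_y = 666.0 → σ = 382 MPa, n = 1.74
The minimum is copper at n = 0.632.

copper, n = 0.632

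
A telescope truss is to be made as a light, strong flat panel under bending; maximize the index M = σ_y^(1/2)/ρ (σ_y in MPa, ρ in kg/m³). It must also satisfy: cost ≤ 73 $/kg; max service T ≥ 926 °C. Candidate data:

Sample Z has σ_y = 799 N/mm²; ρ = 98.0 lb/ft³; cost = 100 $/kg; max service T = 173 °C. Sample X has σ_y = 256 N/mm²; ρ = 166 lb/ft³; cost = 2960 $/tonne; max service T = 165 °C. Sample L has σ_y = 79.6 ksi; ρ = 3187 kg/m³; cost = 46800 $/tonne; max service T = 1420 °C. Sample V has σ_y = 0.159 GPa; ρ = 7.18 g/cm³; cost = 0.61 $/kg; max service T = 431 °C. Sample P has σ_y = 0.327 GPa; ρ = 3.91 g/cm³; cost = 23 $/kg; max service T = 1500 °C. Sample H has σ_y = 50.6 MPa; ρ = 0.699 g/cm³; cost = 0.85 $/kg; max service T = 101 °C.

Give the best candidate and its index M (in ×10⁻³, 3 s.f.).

sample L, M = 7.35×10⁻³

Screen on constraints: cost ≤ 73 $/kg; max service T ≥ 926 °C. Survivors: sample L, sample P.
Convert each candidate to consistent units, then evaluate M:
  sample L: σ_y = 548.8 MPa, ρ = 3187 kg/m³
  sample P: σ_y = 327.0 MPa, ρ = 3910 kg/m³
  sample L: M = 7.35×10⁻³
  sample P: M = 4.62×10⁻³
Sample L ranks first.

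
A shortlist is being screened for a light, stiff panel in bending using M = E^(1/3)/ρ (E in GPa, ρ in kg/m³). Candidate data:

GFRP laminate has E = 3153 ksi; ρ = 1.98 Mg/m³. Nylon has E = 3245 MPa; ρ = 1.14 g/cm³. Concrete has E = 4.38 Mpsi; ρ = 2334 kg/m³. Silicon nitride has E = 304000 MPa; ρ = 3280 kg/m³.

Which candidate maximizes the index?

In SI units:
  GFRP laminate: E = 21.74 GPa, ρ = 1980 kg/m³
  nylon: E = 3.245 GPa, ρ = 1140 kg/m³
  concrete: E = 30.20 GPa, ρ = 2334 kg/m³
  silicon nitride: E = 304.0 GPa, ρ = 3280 kg/m³
  silicon nitride: M = 2.05×10⁻³
  GFRP laminate: M = 1.41×10⁻³
  concrete: M = 1.33×10⁻³
  nylon: M = 1.30×10⁻³
The maximum is for silicon nitride.

silicon nitride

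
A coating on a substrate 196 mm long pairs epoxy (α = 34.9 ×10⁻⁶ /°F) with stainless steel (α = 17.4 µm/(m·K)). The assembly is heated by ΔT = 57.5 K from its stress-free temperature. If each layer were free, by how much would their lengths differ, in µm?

512 µm

epoxy: α = 34.9×10⁻⁶/°F × 9/5 = 62.8×10⁻⁶/K.
Δα = |62.8 − 17.4|×10⁻⁶/K = 45.4×10⁻⁶/K.
ΔL_mismatch = Δα·L·ΔT = 45.4×10⁻⁶ × 196.0 mm × 57.5 K = 512 µm.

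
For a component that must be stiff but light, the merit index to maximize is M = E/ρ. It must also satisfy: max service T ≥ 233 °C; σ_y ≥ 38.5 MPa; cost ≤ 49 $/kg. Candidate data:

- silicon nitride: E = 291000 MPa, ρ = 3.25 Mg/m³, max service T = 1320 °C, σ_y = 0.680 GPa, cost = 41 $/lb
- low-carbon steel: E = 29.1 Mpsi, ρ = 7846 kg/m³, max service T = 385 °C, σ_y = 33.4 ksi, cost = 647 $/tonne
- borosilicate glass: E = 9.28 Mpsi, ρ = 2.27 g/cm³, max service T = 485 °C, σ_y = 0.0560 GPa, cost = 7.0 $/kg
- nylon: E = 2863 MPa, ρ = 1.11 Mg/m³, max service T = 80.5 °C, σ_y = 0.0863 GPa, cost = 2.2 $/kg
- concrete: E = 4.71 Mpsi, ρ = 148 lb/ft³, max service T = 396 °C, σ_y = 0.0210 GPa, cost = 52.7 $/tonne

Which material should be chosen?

Screen on constraints: max service T ≥ 233 °C; σ_y ≥ 38.5 MPa; cost ≤ 49 $/kg. Survivors: low-carbon steel, borosilicate glass.
After converting to SI:
  low-carbon steel: E = 200.6 GPa, ρ = 7846 kg/m³
  borosilicate glass: E = 63.98 GPa, ρ = 2270 kg/m³
  borosilicate glass: M = 28.2 MN·m/kg
  low-carbon steel: M = 25.6 MN·m/kg
The maximum is for borosilicate glass.

borosilicate glass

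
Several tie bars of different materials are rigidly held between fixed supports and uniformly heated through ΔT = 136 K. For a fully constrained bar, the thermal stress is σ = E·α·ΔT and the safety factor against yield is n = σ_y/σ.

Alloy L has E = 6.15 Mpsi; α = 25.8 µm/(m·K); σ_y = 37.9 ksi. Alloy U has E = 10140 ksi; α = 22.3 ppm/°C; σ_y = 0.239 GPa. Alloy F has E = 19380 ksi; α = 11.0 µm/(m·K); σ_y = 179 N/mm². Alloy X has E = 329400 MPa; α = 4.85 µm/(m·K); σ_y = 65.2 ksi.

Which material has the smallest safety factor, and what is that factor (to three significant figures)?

alloy F, n = 0.895

Converting E to GPa, α to ×10⁻⁶/K, σ_y to MPa, then σ and n for each:
  alloy L: E = 42.40, α = 25.8, σ_y = 261.3 → σ = 149 MPa, n = 1.76
  alloy U: E = 69.91, α = 22.3, σ_y = 239.0 → σ = 212 MPa, n = 1.13
  alloy F: E = 133.6, α = 11.0, σ_y = 179.0 → σ = 200 MPa, n = 0.895
  alloy X: E = 329.4, α = 4.85, σ_y = 449.5 → σ = 217 MPa, n = 2.07
Smallest n: alloy F with n = 0.895.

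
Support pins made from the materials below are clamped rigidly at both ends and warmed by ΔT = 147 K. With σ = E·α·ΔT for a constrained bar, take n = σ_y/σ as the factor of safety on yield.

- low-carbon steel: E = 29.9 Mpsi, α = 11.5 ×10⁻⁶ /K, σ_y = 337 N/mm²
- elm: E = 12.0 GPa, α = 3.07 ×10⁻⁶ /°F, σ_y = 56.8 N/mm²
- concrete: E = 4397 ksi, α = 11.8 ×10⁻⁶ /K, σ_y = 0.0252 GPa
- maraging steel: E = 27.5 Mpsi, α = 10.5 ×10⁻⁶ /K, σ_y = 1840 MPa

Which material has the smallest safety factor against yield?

With everything in SI (GPa, ×10⁻⁶/K, MPa):
  low-carbon steel: E = 206.2, α = 11.5, σ_y = 337.0 → σ = 349 MPa, n = 0.967
  elm: E = 12.00, α = 5.53, σ_y = 56.80 → σ = 9.75 MPa, n = 5.83
  concrete: E = 30.32, α = 11.8, σ_y = 25.20 → σ = 52.6 MPa, n = 0.479
  maraging steel: E = 189.6, α = 10.5, σ_y = 1840 → σ = 293 MPa, n = 6.29
Smallest n: concrete with n = 0.479.

concrete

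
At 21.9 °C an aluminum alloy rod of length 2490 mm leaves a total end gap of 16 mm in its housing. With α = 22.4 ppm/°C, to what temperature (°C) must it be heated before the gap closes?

309 °C

α·L₀·ΔT = 16.0 mm ⇒ ΔT = 16.0 / (22.4×10⁻⁶ × 2490.0) = 286.9 K.
T = 21.9 + 286.9 = 308.8 °C.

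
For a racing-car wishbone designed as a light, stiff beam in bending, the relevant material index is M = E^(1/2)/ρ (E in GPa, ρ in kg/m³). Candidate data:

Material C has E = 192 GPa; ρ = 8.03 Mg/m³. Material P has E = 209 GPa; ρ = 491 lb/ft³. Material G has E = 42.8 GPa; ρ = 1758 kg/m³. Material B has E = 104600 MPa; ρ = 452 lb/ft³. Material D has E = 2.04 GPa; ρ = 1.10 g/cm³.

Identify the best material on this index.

material G

In SI units:
  material C: E = 192.0 GPa, ρ = 8030 kg/m³
  material P: E = 209.0 GPa, ρ = 7865 kg/m³
  material G: E = 42.80 GPa, ρ = 1758 kg/m³
  material B: E = 104.6 GPa, ρ = 7240 kg/m³
  material D: E = 2.040 GPa, ρ = 1100 kg/m³
  material G: M = 3.72×10⁻³
  material P: M = 1.84×10⁻³
  material C: M = 1.73×10⁻³
  material B: M = 1.41×10⁻³
  material D: M = 1.30×10⁻³
Material G ranks first.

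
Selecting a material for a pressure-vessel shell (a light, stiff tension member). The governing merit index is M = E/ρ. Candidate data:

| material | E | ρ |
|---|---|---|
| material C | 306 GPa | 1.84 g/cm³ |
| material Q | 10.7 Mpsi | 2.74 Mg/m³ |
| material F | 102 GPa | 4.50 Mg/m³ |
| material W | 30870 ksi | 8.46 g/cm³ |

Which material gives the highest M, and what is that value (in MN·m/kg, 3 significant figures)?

material C, M = 166 MN·m/kg

After converting to SI:
  material C: E = 306.0 GPa, ρ = 1840 kg/m³
  material Q: E = 73.77 GPa, ρ = 2740 kg/m³
  material F: E = 102.0 GPa, ρ = 4500 kg/m³
  material W: E = 212.8 GPa, ρ = 8460 kg/m³
  material C: M = 166 MN·m/kg
  material Q: M = 26.9 MN·m/kg
  material W: M = 25.2 MN·m/kg
  material F: M = 22.7 MN·m/kg
Highest index: material C.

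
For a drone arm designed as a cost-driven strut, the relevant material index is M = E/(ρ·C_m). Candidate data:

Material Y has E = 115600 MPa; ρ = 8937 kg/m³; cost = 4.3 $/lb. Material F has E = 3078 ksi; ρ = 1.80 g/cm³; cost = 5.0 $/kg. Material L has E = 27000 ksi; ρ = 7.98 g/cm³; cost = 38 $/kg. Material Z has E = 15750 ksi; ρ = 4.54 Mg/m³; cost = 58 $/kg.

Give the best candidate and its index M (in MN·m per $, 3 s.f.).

material F, M = 2.36 MN·m per $

Convert each candidate to consistent units, then evaluate M:
  material Y: E = 115.6 GPa, ρ = 8937 kg/m³, cost = 9.480 $/kg
  material F: E = 21.22 GPa, ρ = 1800 kg/m³, cost = 5.000 $/kg
  material L: E = 186.2 GPa, ρ = 7980 kg/m³, cost = 38.00 $/kg
  material Z: E = 108.6 GPa, ρ = 4540 kg/m³, cost = 58.00 $/kg
  material F: M = 2.36 MN·m per $
  material Y: M = 1.36 MN·m per $
  material L: M = 0.614 MN·m per $
  material Z: M = 0.412 MN·m per $
Highest index: material F.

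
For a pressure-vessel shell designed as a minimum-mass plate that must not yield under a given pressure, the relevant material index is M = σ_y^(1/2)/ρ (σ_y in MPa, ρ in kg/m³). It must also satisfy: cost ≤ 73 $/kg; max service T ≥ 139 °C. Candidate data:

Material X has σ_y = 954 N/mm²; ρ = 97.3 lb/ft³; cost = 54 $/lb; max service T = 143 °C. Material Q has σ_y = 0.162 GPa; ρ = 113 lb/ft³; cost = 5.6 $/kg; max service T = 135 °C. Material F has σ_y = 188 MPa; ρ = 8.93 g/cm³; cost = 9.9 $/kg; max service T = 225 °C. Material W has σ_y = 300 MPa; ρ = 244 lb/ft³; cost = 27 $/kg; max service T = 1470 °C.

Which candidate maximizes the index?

Screen on constraints: cost ≤ 73 $/kg; max service T ≥ 139 °C. Survivors: material F, material W.
After converting to SI:
  material F: σ_y = 188.0 MPa, ρ = 8930 kg/m³
  material W: σ_y = 300.0 MPa, ρ = 3909 kg/m³
  material W: M = 4.43×10⁻³
  material F: M = 1.54×10⁻³
Material W has the largest M.

material W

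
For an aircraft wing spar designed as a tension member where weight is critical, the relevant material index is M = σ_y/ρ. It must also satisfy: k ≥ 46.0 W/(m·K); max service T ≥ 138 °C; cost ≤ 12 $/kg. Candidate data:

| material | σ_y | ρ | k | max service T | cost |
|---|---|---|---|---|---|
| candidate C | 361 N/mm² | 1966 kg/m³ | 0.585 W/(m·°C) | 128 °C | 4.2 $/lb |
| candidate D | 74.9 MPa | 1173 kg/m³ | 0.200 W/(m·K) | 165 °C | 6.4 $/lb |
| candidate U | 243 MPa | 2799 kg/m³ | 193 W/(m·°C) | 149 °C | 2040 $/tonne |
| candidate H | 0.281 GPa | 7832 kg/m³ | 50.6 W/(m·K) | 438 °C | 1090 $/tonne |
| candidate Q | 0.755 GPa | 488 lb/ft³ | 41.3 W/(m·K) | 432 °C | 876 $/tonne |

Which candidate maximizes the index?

candidate U

Screen on constraints: k ≥ 46.0 W/(m·K); max service T ≥ 138 °C; cost ≤ 12 $/kg. Survivors: candidate U, candidate H.
In SI units:
  candidate U: σ_y = 243.0 MPa, ρ = 2799 kg/m³
  candidate H: σ_y = 281.0 MPa, ρ = 7832 kg/m³
  candidate U: M = 86.8 kN·m/kg
  candidate H: M = 35.9 kN·m/kg
Candidate U ranks first.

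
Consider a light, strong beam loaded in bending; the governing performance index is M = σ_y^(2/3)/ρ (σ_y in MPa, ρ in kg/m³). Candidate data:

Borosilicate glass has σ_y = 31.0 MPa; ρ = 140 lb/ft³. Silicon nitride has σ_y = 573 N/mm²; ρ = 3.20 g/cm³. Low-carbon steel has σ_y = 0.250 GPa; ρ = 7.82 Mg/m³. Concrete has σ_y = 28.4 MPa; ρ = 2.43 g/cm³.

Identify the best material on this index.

silicon nitride

After converting to SI:
  borosilicate glass: σ_y = 31.00 MPa, ρ = 2243 kg/m³
  silicon nitride: σ_y = 573.0 MPa, ρ = 3200 kg/m³
  low-carbon steel: σ_y = 250.0 MPa, ρ = 7820 kg/m³
  concrete: σ_y = 28.40 MPa, ρ = 2430 kg/m³
  silicon nitride: M = 21.6×10⁻³
  low-carbon steel: M = 5.07×10⁻³
  borosilicate glass: M = 4.40×10⁻³
  concrete: M = 3.83×10⁻³
Highest index: silicon nitride.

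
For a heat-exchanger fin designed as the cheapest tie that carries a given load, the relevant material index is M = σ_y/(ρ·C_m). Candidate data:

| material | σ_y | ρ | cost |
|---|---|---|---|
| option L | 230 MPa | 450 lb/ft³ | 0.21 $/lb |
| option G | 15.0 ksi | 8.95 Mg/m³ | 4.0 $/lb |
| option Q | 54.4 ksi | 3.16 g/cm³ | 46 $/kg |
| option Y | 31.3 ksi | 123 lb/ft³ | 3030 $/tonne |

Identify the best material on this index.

option L

After converting to SI:
  option L: σ_y = 230.0 MPa, ρ = 7208 kg/m³, cost = 0.4630 $/kg
  option G: σ_y = 103.4 MPa, ρ = 8950 kg/m³, cost = 8.818 $/kg
  option Q: σ_y = 375.1 MPa, ρ = 3160 kg/m³, cost = 46.00 $/kg
  option Y: σ_y = 215.8 MPa, ρ = 1970 kg/m³, cost = 3.030 $/kg
  option L: M = 68.9 kN·m per $
  option Y: M = 36.1 kN·m per $
  option Q: M = 2.58 kN·m per $
  option G: M = 1.31 kN·m per $
Option L ranks first.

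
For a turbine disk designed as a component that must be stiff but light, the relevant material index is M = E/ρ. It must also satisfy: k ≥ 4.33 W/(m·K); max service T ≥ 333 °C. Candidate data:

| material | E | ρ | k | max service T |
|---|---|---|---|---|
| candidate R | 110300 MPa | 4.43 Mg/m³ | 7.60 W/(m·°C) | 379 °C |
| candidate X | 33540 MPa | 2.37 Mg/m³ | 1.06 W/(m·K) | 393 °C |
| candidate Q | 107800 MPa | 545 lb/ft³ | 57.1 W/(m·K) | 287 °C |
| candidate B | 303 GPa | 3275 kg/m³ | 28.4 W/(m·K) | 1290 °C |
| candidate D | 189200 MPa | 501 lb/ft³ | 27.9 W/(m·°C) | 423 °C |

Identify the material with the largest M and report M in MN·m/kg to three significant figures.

Screen on constraints: k ≥ 4.33 W/(m·K); max service T ≥ 333 °C. Survivors: candidate R, candidate B, candidate D.
Normalizing units and computing the index:
  candidate R: E = 110.3 GPa, ρ = 4430 kg/m³
  candidate B: E = 303.0 GPa, ρ = 3275 kg/m³
  candidate D: E = 189.2 GPa, ρ = 8025 kg/m³
  candidate B: M = 92.5 MN·m/kg
  candidate R: M = 24.9 MN·m/kg
  candidate D: M = 23.6 MN·m/kg
Candidate B has the largest M.

candidate B, M = 92.5 MN·m/kg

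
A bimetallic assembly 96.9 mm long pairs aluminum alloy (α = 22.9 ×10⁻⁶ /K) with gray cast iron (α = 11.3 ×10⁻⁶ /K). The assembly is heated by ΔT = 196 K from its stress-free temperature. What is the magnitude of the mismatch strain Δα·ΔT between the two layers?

Δα = |22.9 − 11.3|×10⁻⁶/K = 11.6×10⁻⁶/K.
Mismatch strain = Δα·ΔT = 11.6×10⁻⁶ × 196.0 = 2.27×10⁻³.

2.27×10⁻³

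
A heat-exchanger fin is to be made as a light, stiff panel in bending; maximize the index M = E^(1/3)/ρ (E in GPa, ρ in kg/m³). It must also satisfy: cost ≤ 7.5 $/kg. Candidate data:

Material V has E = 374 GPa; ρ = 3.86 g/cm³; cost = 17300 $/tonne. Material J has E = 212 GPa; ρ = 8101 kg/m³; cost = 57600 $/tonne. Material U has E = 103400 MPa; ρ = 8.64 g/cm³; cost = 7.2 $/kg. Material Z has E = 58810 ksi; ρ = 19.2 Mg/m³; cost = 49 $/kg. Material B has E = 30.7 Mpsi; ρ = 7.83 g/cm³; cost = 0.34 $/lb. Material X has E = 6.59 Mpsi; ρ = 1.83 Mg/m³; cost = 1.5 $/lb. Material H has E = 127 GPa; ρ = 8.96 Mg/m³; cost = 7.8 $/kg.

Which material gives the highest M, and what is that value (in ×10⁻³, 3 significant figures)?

Screen on constraints: cost ≤ 7.5 $/kg. Survivors: material U, material B, material X.
Normalizing units and computing the index:
  material U: E = 103.4 GPa, ρ = 8640 kg/m³
  material B: E = 211.7 GPa, ρ = 7830 kg/m³
  material X: E = 45.44 GPa, ρ = 1830 kg/m³
  material X: M = 1.95×10⁻³
  material B: M = 0.761×10⁻³
  material U: M = 0.543×10⁻³
Material X has the largest M.

material X, M = 1.95×10⁻³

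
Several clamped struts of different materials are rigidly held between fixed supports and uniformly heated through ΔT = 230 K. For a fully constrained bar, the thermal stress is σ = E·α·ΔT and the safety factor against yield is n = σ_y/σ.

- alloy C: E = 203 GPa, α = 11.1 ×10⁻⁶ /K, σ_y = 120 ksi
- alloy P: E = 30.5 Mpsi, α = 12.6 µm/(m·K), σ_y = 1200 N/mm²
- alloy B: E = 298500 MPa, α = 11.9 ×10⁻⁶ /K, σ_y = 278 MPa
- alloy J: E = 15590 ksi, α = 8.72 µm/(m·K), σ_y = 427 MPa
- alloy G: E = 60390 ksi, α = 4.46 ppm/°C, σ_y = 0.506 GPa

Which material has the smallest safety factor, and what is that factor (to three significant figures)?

alloy B, n = 0.340

With everything in SI (GPa, ×10⁻⁶/K, MPa):
  alloy C: E = 203.0, α = 11.1, σ_y = 827.4 → σ = 518 MPa, n = 1.60
  alloy P: E = 210.3, α = 12.6, σ_y = 1200 → σ = 609 MPa, n = 1.97
  alloy B: E = 298.5, α = 11.9, σ_y = 278.0 → σ = 817 MPa, n = 0.340
  alloy J: E = 107.5, α = 8.72, σ_y = 427.0 → σ = 216 MPa, n = 1.98
  alloy G: E = 416.4, α = 4.46, σ_y = 506.0 → σ = 427 MPa, n = 1.18
The minimum is alloy B at n = 0.340.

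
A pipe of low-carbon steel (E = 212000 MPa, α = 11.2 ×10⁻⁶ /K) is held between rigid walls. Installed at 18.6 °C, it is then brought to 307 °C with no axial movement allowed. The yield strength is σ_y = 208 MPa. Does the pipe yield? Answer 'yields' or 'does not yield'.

E = 212000 MPa = 212.0 GPa.
ΔT = 288.4 K. Constrained thermal stress σ = E·α·ΔT = 212.0×10³ MPa × 11.2×10⁻⁶ × 288.4 = 685 MPa (compressive).
Compare to σ_y = 208 MPa: σ ≥ σ_y, so it yields.

yields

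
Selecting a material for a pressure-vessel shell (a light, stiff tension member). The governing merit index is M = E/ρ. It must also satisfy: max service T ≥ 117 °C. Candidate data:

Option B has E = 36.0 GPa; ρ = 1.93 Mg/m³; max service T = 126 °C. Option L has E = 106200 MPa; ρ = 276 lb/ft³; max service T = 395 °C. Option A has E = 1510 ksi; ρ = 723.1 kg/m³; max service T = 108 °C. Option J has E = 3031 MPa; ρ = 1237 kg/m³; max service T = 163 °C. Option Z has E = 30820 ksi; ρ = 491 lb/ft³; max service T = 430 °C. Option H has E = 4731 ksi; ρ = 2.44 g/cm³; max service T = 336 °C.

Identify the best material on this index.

option Z

Screen on constraints: max service T ≥ 117 °C. Survivors: option B, option L, option J, option Z, option H.
Normalizing units and computing the index:
  option B: E = 36.00 GPa, ρ = 1930 kg/m³
  option L: E = 106.2 GPa, ρ = 4421 kg/m³
  option J: E = 3.031 GPa, ρ = 1237 kg/m³
  option Z: E = 212.5 GPa, ρ = 7865 kg/m³
  option H: E = 32.62 GPa, ρ = 2440 kg/m³
  option Z: M = 27.0 MN·m/kg
  option L: M = 24.0 MN·m/kg
  option B: M = 18.7 MN·m/kg
  option H: M = 13.4 MN·m/kg
  option J: M = 2.45 MN·m/kg
The maximum is for option Z.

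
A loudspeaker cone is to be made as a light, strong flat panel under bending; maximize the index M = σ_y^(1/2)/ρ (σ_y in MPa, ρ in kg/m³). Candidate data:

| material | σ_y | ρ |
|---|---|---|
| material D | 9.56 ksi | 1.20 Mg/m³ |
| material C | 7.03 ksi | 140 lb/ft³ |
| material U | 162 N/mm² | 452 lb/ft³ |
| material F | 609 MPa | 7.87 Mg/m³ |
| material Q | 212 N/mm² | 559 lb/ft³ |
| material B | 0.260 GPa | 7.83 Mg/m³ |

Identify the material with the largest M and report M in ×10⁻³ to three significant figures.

material D, M = 6.77×10⁻³

In SI units:
  material D: σ_y = 65.91 MPa, ρ = 1200 kg/m³
  material C: σ_y = 48.47 MPa, ρ = 2243 kg/m³
  material U: σ_y = 162.0 MPa, ρ = 7240 kg/m³
  material F: σ_y = 609.0 MPa, ρ = 7870 kg/m³
  material Q: σ_y = 212.0 MPa, ρ = 8954 kg/m³
  material B: σ_y = 260.0 MPa, ρ = 7830 kg/m³
  material D: M = 6.77×10⁻³
  material F: M = 3.14×10⁻³
  material C: M = 3.10×10⁻³
  material B: M = 2.06×10⁻³
  material U: M = 1.76×10⁻³
  material Q: M = 1.63×10⁻³
Highest index: material D.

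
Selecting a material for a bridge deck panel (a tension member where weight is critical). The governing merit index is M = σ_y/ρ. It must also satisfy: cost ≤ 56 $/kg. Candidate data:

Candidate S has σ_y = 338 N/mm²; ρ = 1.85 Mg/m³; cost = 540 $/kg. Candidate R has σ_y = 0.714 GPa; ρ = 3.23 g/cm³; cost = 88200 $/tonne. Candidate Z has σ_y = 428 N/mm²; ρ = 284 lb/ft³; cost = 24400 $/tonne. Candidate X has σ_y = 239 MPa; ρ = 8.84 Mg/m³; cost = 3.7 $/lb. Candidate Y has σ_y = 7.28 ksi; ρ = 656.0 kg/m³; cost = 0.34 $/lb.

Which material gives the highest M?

Screen on constraints: cost ≤ 56 $/kg. Survivors: candidate Z, candidate X, candidate Y.
Putting every candidate on a common basis:
  candidate Z: σ_y = 428.0 MPa, ρ = 4549 kg/m³
  candidate X: σ_y = 239.0 MPa, ρ = 8840 kg/m³
  candidate Y: σ_y = 50.19 MPa, ρ = 656.0 kg/m³
  candidate Z: M = 94.1 kN·m/kg
  candidate Y: M = 76.5 kN·m/kg
  candidate X: M = 27.0 kN·m/kg
Candidate Z ranks first.

candidate Z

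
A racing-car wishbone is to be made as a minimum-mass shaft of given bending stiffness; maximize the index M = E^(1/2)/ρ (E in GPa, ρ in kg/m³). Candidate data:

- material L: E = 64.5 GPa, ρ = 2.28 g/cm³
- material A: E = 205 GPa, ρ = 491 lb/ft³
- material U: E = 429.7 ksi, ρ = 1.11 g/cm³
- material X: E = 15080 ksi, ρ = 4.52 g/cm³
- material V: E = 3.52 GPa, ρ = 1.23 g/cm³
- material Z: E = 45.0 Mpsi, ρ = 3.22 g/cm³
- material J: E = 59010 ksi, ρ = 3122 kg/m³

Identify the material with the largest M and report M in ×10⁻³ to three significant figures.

In SI units:
  material L: E = 64.50 GPa, ρ = 2280 kg/m³
  material A: E = 205.0 GPa, ρ = 7865 kg/m³
  material U: E = 2.963 GPa, ρ = 1110 kg/m³
  material X: E = 104.0 GPa, ρ = 4520 kg/m³
  material V: E = 3.520 GPa, ρ = 1230 kg/m³
  material Z: E = 310.3 GPa, ρ = 3220 kg/m³
  material J: E = 406.9 GPa, ρ = 3122 kg/m³
  material J: M = 6.46×10⁻³
  material Z: M = 5.47×10⁻³
  material L: M = 3.52×10⁻³
  material X: M = 2.26×10⁻³
  material A: M = 1.82×10⁻³
  material U: M = 1.55×10⁻³
  material V: M = 1.53×10⁻³
The maximum is for material J.

material J, M = 6.46×10⁻³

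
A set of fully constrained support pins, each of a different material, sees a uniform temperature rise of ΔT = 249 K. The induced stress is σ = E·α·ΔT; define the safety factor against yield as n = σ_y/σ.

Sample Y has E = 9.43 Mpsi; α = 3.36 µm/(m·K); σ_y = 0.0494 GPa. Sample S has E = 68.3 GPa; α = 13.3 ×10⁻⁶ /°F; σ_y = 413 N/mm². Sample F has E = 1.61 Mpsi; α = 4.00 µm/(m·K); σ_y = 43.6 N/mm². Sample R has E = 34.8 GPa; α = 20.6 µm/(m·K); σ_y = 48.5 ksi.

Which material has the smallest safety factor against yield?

sample Y

With everything in SI (GPa, ×10⁻⁶/K, MPa):
  sample Y: E = 65.02, α = 3.36, σ_y = 49.40 → σ = 54.4 MPa, n = 0.908
  sample S: E = 68.30, α = 23.9, σ_y = 413.0 → σ = 407 MPa, n = 1.01
  sample F: E = 11.10, α = 4.00, σ_y = 43.60 → σ = 11.1 MPa, n = 3.94
  sample R: E = 34.80, α = 20.6, σ_y = 334.4 → σ = 179 MPa, n = 1.87
Sample Y has the lowest safety factor, n = 0.908.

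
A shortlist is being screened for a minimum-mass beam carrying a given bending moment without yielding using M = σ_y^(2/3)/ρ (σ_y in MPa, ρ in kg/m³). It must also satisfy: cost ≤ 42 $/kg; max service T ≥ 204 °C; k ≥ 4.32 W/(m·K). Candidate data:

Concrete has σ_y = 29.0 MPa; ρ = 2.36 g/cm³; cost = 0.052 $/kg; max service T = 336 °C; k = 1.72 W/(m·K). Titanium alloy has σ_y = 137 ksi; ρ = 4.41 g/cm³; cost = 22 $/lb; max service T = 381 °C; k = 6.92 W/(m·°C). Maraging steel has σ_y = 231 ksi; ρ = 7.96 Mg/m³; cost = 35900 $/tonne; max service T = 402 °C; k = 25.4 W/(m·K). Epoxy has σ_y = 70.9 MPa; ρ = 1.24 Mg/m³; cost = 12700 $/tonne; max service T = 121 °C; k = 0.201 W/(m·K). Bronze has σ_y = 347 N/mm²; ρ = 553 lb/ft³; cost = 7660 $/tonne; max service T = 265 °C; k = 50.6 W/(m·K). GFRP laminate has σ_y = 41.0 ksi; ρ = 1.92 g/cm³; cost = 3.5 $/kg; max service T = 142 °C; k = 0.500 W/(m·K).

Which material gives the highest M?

maraging steel

Screen on constraints: cost ≤ 42 $/kg; max service T ≥ 204 °C; k ≥ 4.32 W/(m·K). Survivors: maraging steel, bronze.
Convert each candidate to consistent units, then evaluate M:
  maraging steel: σ_y = 1593 MPa, ρ = 7960 kg/m³
  bronze: σ_y = 347.0 MPa, ρ = 8858 kg/m³
  maraging steel: M = 17.1×10⁻³
  bronze: M = 5.57×10⁻³
Highest index: maraging steel.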